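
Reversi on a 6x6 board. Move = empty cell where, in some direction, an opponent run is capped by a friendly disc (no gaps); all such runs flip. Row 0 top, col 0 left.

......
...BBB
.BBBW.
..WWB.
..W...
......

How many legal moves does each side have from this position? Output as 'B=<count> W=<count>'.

Answer: B=8 W=10

Derivation:
-- B to move --
(2,5): flips 1 -> legal
(3,1): flips 2 -> legal
(3,5): flips 1 -> legal
(4,1): flips 1 -> legal
(4,3): flips 2 -> legal
(4,4): flips 1 -> legal
(5,1): flips 3 -> legal
(5,2): flips 2 -> legal
(5,3): no bracket -> illegal
B mobility = 8
-- W to move --
(0,2): flips 1 -> legal
(0,3): flips 2 -> legal
(0,4): flips 1 -> legal
(0,5): flips 2 -> legal
(1,0): flips 1 -> legal
(1,1): flips 1 -> legal
(1,2): flips 1 -> legal
(2,0): flips 3 -> legal
(2,5): no bracket -> illegal
(3,0): no bracket -> illegal
(3,1): no bracket -> illegal
(3,5): flips 1 -> legal
(4,3): no bracket -> illegal
(4,4): flips 1 -> legal
(4,5): no bracket -> illegal
W mobility = 10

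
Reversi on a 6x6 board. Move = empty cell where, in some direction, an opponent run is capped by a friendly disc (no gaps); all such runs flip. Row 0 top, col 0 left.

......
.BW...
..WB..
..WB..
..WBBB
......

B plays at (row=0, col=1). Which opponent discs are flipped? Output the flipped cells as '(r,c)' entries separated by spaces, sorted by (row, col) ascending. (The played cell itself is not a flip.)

Dir NW: edge -> no flip
Dir N: edge -> no flip
Dir NE: edge -> no flip
Dir W: first cell '.' (not opp) -> no flip
Dir E: first cell '.' (not opp) -> no flip
Dir SW: first cell '.' (not opp) -> no flip
Dir S: first cell 'B' (not opp) -> no flip
Dir SE: opp run (1,2) capped by B -> flip

Answer: (1,2)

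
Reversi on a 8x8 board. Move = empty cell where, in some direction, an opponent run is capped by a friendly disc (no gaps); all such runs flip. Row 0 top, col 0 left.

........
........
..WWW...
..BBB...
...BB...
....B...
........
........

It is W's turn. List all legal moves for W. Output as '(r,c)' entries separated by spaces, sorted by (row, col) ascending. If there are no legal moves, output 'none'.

(2,1): no bracket -> illegal
(2,5): no bracket -> illegal
(3,1): no bracket -> illegal
(3,5): no bracket -> illegal
(4,1): flips 1 -> legal
(4,2): flips 2 -> legal
(4,5): flips 1 -> legal
(5,2): no bracket -> illegal
(5,3): flips 2 -> legal
(5,5): flips 2 -> legal
(6,3): no bracket -> illegal
(6,4): flips 3 -> legal
(6,5): no bracket -> illegal

Answer: (4,1) (4,2) (4,5) (5,3) (5,5) (6,4)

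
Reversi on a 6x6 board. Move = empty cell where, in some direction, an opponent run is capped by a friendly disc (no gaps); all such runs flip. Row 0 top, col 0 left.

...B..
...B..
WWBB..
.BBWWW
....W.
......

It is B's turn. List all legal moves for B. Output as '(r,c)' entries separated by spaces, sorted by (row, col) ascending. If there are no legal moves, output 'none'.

(1,0): flips 1 -> legal
(1,1): flips 1 -> legal
(1,2): no bracket -> illegal
(2,4): no bracket -> illegal
(2,5): no bracket -> illegal
(3,0): no bracket -> illegal
(4,2): no bracket -> illegal
(4,3): flips 1 -> legal
(4,5): flips 1 -> legal
(5,3): no bracket -> illegal
(5,4): no bracket -> illegal
(5,5): flips 2 -> legal

Answer: (1,0) (1,1) (4,3) (4,5) (5,5)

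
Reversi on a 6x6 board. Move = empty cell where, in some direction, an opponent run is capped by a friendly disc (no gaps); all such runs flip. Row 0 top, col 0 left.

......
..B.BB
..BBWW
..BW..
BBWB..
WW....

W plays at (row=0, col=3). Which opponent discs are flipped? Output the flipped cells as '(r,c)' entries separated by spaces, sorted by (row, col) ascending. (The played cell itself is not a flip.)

Answer: (1,4)

Derivation:
Dir NW: edge -> no flip
Dir N: edge -> no flip
Dir NE: edge -> no flip
Dir W: first cell '.' (not opp) -> no flip
Dir E: first cell '.' (not opp) -> no flip
Dir SW: opp run (1,2), next='.' -> no flip
Dir S: first cell '.' (not opp) -> no flip
Dir SE: opp run (1,4) capped by W -> flip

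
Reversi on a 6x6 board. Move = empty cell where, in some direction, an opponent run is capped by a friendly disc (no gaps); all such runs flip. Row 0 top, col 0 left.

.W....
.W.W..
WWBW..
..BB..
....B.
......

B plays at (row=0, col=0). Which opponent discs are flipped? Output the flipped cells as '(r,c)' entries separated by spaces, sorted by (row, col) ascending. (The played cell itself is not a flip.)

Dir NW: edge -> no flip
Dir N: edge -> no flip
Dir NE: edge -> no flip
Dir W: edge -> no flip
Dir E: opp run (0,1), next='.' -> no flip
Dir SW: edge -> no flip
Dir S: first cell '.' (not opp) -> no flip
Dir SE: opp run (1,1) capped by B -> flip

Answer: (1,1)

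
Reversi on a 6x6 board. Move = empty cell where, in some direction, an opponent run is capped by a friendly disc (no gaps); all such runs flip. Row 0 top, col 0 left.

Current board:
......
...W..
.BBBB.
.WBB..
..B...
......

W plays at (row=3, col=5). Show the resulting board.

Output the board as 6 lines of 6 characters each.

Place W at (3,5); scan 8 dirs for brackets.
Dir NW: opp run (2,4) capped by W -> flip
Dir N: first cell '.' (not opp) -> no flip
Dir NE: edge -> no flip
Dir W: first cell '.' (not opp) -> no flip
Dir E: edge -> no flip
Dir SW: first cell '.' (not opp) -> no flip
Dir S: first cell '.' (not opp) -> no flip
Dir SE: edge -> no flip
All flips: (2,4)

Answer: ......
...W..
.BBBW.
.WBB.W
..B...
......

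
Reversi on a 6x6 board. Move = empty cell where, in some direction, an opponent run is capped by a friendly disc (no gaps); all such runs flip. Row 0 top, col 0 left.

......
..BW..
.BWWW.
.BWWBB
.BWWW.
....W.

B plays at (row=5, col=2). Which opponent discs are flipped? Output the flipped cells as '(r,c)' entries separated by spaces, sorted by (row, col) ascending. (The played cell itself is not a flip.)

Dir NW: first cell 'B' (not opp) -> no flip
Dir N: opp run (4,2) (3,2) (2,2) capped by B -> flip
Dir NE: opp run (4,3) capped by B -> flip
Dir W: first cell '.' (not opp) -> no flip
Dir E: first cell '.' (not opp) -> no flip
Dir SW: edge -> no flip
Dir S: edge -> no flip
Dir SE: edge -> no flip

Answer: (2,2) (3,2) (4,2) (4,3)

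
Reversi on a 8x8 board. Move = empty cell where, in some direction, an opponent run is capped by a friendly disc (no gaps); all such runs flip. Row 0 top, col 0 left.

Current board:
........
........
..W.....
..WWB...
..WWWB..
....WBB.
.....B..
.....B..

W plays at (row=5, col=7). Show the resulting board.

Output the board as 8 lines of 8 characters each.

Place W at (5,7); scan 8 dirs for brackets.
Dir NW: first cell '.' (not opp) -> no flip
Dir N: first cell '.' (not opp) -> no flip
Dir NE: edge -> no flip
Dir W: opp run (5,6) (5,5) capped by W -> flip
Dir E: edge -> no flip
Dir SW: first cell '.' (not opp) -> no flip
Dir S: first cell '.' (not opp) -> no flip
Dir SE: edge -> no flip
All flips: (5,5) (5,6)

Answer: ........
........
..W.....
..WWB...
..WWWB..
....WWWW
.....B..
.....B..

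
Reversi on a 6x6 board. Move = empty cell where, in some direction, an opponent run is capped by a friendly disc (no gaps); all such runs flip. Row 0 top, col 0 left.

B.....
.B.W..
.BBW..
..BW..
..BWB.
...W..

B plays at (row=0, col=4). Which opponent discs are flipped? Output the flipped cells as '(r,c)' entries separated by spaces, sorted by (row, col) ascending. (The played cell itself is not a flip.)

Dir NW: edge -> no flip
Dir N: edge -> no flip
Dir NE: edge -> no flip
Dir W: first cell '.' (not opp) -> no flip
Dir E: first cell '.' (not opp) -> no flip
Dir SW: opp run (1,3) capped by B -> flip
Dir S: first cell '.' (not opp) -> no flip
Dir SE: first cell '.' (not opp) -> no flip

Answer: (1,3)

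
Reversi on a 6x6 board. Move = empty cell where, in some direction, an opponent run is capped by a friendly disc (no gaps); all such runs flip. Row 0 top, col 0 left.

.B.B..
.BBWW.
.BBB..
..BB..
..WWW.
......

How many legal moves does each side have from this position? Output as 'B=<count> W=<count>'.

Answer: B=9 W=6

Derivation:
-- B to move --
(0,2): no bracket -> illegal
(0,4): flips 1 -> legal
(0,5): flips 1 -> legal
(1,5): flips 2 -> legal
(2,4): no bracket -> illegal
(2,5): flips 1 -> legal
(3,1): no bracket -> illegal
(3,4): no bracket -> illegal
(3,5): no bracket -> illegal
(4,1): no bracket -> illegal
(4,5): no bracket -> illegal
(5,1): flips 1 -> legal
(5,2): flips 1 -> legal
(5,3): flips 1 -> legal
(5,4): flips 1 -> legal
(5,5): flips 1 -> legal
B mobility = 9
-- W to move --
(0,0): flips 3 -> legal
(0,2): flips 3 -> legal
(0,4): no bracket -> illegal
(1,0): flips 4 -> legal
(2,0): no bracket -> illegal
(2,4): flips 1 -> legal
(3,0): no bracket -> illegal
(3,1): flips 1 -> legal
(3,4): no bracket -> illegal
(4,1): flips 2 -> legal
W mobility = 6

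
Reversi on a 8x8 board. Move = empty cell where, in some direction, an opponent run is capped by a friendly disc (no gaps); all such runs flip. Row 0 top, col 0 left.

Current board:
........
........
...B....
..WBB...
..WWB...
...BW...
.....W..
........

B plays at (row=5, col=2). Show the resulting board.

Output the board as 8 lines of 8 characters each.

Place B at (5,2); scan 8 dirs for brackets.
Dir NW: first cell '.' (not opp) -> no flip
Dir N: opp run (4,2) (3,2), next='.' -> no flip
Dir NE: opp run (4,3) capped by B -> flip
Dir W: first cell '.' (not opp) -> no flip
Dir E: first cell 'B' (not opp) -> no flip
Dir SW: first cell '.' (not opp) -> no flip
Dir S: first cell '.' (not opp) -> no flip
Dir SE: first cell '.' (not opp) -> no flip
All flips: (4,3)

Answer: ........
........
...B....
..WBB...
..WBB...
..BBW...
.....W..
........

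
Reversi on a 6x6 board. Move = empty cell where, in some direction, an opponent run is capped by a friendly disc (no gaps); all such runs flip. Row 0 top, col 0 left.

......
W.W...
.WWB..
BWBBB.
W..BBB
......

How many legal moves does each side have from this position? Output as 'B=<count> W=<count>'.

-- B to move --
(0,0): no bracket -> illegal
(0,1): flips 1 -> legal
(0,2): flips 2 -> legal
(0,3): flips 2 -> legal
(1,1): flips 1 -> legal
(1,3): no bracket -> illegal
(2,0): flips 2 -> legal
(4,1): no bracket -> illegal
(4,2): no bracket -> illegal
(5,0): flips 1 -> legal
(5,1): no bracket -> illegal
B mobility = 6
-- W to move --
(1,3): no bracket -> illegal
(1,4): no bracket -> illegal
(2,0): flips 1 -> legal
(2,4): flips 1 -> legal
(2,5): no bracket -> illegal
(3,5): flips 3 -> legal
(4,1): no bracket -> illegal
(4,2): flips 1 -> legal
(5,2): no bracket -> illegal
(5,3): no bracket -> illegal
(5,4): flips 2 -> legal
(5,5): flips 2 -> legal
W mobility = 6

Answer: B=6 W=6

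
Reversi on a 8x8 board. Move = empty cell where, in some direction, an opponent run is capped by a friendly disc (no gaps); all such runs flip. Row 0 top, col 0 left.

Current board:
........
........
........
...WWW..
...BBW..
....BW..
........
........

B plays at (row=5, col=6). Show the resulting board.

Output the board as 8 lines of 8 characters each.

Place B at (5,6); scan 8 dirs for brackets.
Dir NW: opp run (4,5) (3,4), next='.' -> no flip
Dir N: first cell '.' (not opp) -> no flip
Dir NE: first cell '.' (not opp) -> no flip
Dir W: opp run (5,5) capped by B -> flip
Dir E: first cell '.' (not opp) -> no flip
Dir SW: first cell '.' (not opp) -> no flip
Dir S: first cell '.' (not opp) -> no flip
Dir SE: first cell '.' (not opp) -> no flip
All flips: (5,5)

Answer: ........
........
........
...WWW..
...BBW..
....BBB.
........
........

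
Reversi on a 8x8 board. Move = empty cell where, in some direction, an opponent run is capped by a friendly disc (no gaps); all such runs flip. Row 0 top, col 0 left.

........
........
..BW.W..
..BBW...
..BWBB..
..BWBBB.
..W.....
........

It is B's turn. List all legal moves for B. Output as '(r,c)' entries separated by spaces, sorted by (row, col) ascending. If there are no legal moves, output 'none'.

(1,2): flips 2 -> legal
(1,3): flips 1 -> legal
(1,4): flips 1 -> legal
(1,5): no bracket -> illegal
(1,6): flips 3 -> legal
(2,4): flips 2 -> legal
(2,6): no bracket -> illegal
(3,5): flips 1 -> legal
(3,6): no bracket -> illegal
(5,1): no bracket -> illegal
(6,1): no bracket -> illegal
(6,3): flips 2 -> legal
(6,4): flips 1 -> legal
(7,1): flips 2 -> legal
(7,2): flips 1 -> legal
(7,3): no bracket -> illegal

Answer: (1,2) (1,3) (1,4) (1,6) (2,4) (3,5) (6,3) (6,4) (7,1) (7,2)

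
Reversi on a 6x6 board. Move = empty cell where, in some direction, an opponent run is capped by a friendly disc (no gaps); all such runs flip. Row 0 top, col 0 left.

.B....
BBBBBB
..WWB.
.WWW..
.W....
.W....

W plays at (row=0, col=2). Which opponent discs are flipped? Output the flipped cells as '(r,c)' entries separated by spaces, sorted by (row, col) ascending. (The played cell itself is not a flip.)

Dir NW: edge -> no flip
Dir N: edge -> no flip
Dir NE: edge -> no flip
Dir W: opp run (0,1), next='.' -> no flip
Dir E: first cell '.' (not opp) -> no flip
Dir SW: opp run (1,1), next='.' -> no flip
Dir S: opp run (1,2) capped by W -> flip
Dir SE: opp run (1,3) (2,4), next='.' -> no flip

Answer: (1,2)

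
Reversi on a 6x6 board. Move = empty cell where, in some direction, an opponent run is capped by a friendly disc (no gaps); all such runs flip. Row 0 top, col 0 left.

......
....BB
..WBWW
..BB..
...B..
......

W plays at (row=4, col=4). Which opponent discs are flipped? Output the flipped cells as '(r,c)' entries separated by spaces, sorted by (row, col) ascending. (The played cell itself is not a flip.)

Answer: (3,3)

Derivation:
Dir NW: opp run (3,3) capped by W -> flip
Dir N: first cell '.' (not opp) -> no flip
Dir NE: first cell '.' (not opp) -> no flip
Dir W: opp run (4,3), next='.' -> no flip
Dir E: first cell '.' (not opp) -> no flip
Dir SW: first cell '.' (not opp) -> no flip
Dir S: first cell '.' (not opp) -> no flip
Dir SE: first cell '.' (not opp) -> no flip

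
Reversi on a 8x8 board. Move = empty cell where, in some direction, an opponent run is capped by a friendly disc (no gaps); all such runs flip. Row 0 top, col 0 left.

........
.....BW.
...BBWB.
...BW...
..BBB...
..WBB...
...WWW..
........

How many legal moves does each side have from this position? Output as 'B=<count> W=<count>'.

-- B to move --
(0,5): no bracket -> illegal
(0,6): flips 1 -> legal
(0,7): flips 3 -> legal
(1,4): no bracket -> illegal
(1,7): flips 1 -> legal
(2,7): no bracket -> illegal
(3,5): flips 2 -> legal
(3,6): no bracket -> illegal
(4,1): no bracket -> illegal
(4,5): flips 1 -> legal
(5,1): flips 1 -> legal
(5,5): no bracket -> illegal
(5,6): no bracket -> illegal
(6,1): flips 1 -> legal
(6,2): flips 1 -> legal
(6,6): no bracket -> illegal
(7,2): flips 1 -> legal
(7,3): flips 1 -> legal
(7,4): flips 1 -> legal
(7,5): flips 1 -> legal
(7,6): flips 1 -> legal
B mobility = 13
-- W to move --
(0,4): no bracket -> illegal
(0,5): flips 1 -> legal
(0,6): no bracket -> illegal
(1,2): flips 1 -> legal
(1,3): flips 4 -> legal
(1,4): flips 2 -> legal
(1,7): no bracket -> illegal
(2,2): flips 2 -> legal
(2,7): flips 1 -> legal
(3,1): flips 2 -> legal
(3,2): flips 4 -> legal
(3,5): no bracket -> illegal
(3,6): flips 1 -> legal
(3,7): no bracket -> illegal
(4,1): no bracket -> illegal
(4,5): flips 1 -> legal
(5,1): no bracket -> illegal
(5,5): flips 2 -> legal
(6,2): no bracket -> illegal
W mobility = 11

Answer: B=13 W=11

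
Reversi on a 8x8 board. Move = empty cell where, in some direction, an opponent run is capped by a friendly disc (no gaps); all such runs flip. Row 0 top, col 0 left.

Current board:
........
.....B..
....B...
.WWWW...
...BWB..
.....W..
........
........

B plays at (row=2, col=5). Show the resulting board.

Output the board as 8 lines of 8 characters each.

Answer: ........
.....B..
....BB..
.WWWB...
...BWB..
.....W..
........
........

Derivation:
Place B at (2,5); scan 8 dirs for brackets.
Dir NW: first cell '.' (not opp) -> no flip
Dir N: first cell 'B' (not opp) -> no flip
Dir NE: first cell '.' (not opp) -> no flip
Dir W: first cell 'B' (not opp) -> no flip
Dir E: first cell '.' (not opp) -> no flip
Dir SW: opp run (3,4) capped by B -> flip
Dir S: first cell '.' (not opp) -> no flip
Dir SE: first cell '.' (not opp) -> no flip
All flips: (3,4)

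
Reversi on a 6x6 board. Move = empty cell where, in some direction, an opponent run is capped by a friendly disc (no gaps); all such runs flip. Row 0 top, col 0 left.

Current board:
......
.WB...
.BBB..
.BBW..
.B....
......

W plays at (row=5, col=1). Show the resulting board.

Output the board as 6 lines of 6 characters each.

Place W at (5,1); scan 8 dirs for brackets.
Dir NW: first cell '.' (not opp) -> no flip
Dir N: opp run (4,1) (3,1) (2,1) capped by W -> flip
Dir NE: first cell '.' (not opp) -> no flip
Dir W: first cell '.' (not opp) -> no flip
Dir E: first cell '.' (not opp) -> no flip
Dir SW: edge -> no flip
Dir S: edge -> no flip
Dir SE: edge -> no flip
All flips: (2,1) (3,1) (4,1)

Answer: ......
.WB...
.WBB..
.WBW..
.W....
.W....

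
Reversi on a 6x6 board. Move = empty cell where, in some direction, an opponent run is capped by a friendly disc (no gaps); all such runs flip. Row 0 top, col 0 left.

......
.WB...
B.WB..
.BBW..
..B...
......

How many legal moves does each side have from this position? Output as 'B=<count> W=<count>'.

Answer: B=7 W=7

Derivation:
-- B to move --
(0,0): no bracket -> illegal
(0,1): no bracket -> illegal
(0,2): flips 1 -> legal
(1,0): flips 1 -> legal
(1,3): flips 1 -> legal
(2,1): flips 1 -> legal
(2,4): flips 1 -> legal
(3,4): flips 1 -> legal
(4,3): flips 1 -> legal
(4,4): no bracket -> illegal
B mobility = 7
-- W to move --
(0,1): no bracket -> illegal
(0,2): flips 1 -> legal
(0,3): no bracket -> illegal
(1,0): no bracket -> illegal
(1,3): flips 2 -> legal
(1,4): no bracket -> illegal
(2,1): no bracket -> illegal
(2,4): flips 1 -> legal
(3,0): flips 2 -> legal
(3,4): no bracket -> illegal
(4,0): flips 1 -> legal
(4,1): no bracket -> illegal
(4,3): no bracket -> illegal
(5,1): flips 1 -> legal
(5,2): flips 2 -> legal
(5,3): no bracket -> illegal
W mobility = 7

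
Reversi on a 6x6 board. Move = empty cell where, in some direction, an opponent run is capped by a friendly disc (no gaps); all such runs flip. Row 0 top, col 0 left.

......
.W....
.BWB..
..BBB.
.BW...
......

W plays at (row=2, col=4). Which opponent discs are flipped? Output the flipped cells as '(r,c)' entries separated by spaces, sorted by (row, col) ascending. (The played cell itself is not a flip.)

Answer: (2,3) (3,3)

Derivation:
Dir NW: first cell '.' (not opp) -> no flip
Dir N: first cell '.' (not opp) -> no flip
Dir NE: first cell '.' (not opp) -> no flip
Dir W: opp run (2,3) capped by W -> flip
Dir E: first cell '.' (not opp) -> no flip
Dir SW: opp run (3,3) capped by W -> flip
Dir S: opp run (3,4), next='.' -> no flip
Dir SE: first cell '.' (not opp) -> no flip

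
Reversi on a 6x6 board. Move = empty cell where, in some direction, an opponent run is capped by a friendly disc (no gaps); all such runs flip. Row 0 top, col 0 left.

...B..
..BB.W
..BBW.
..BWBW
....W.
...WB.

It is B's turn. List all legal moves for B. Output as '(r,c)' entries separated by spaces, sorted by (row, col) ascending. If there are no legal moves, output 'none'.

Answer: (1,4) (2,5) (4,3) (5,2) (5,5)

Derivation:
(0,4): no bracket -> illegal
(0,5): no bracket -> illegal
(1,4): flips 1 -> legal
(2,5): flips 1 -> legal
(4,2): no bracket -> illegal
(4,3): flips 1 -> legal
(4,5): no bracket -> illegal
(5,2): flips 1 -> legal
(5,5): flips 2 -> legal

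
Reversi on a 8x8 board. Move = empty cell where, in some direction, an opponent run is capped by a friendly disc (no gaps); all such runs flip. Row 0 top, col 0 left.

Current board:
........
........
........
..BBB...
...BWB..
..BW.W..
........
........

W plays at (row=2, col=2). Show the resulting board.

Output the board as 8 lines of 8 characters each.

Answer: ........
........
..W.....
..BWB...
...BWB..
..BW.W..
........
........

Derivation:
Place W at (2,2); scan 8 dirs for brackets.
Dir NW: first cell '.' (not opp) -> no flip
Dir N: first cell '.' (not opp) -> no flip
Dir NE: first cell '.' (not opp) -> no flip
Dir W: first cell '.' (not opp) -> no flip
Dir E: first cell '.' (not opp) -> no flip
Dir SW: first cell '.' (not opp) -> no flip
Dir S: opp run (3,2), next='.' -> no flip
Dir SE: opp run (3,3) capped by W -> flip
All flips: (3,3)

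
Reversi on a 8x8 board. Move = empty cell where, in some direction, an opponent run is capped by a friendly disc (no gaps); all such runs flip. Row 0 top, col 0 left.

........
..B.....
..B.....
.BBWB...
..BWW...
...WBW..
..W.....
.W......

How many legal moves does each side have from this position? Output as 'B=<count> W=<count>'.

Answer: B=6 W=11

Derivation:
-- B to move --
(2,3): no bracket -> illegal
(2,4): flips 1 -> legal
(3,5): no bracket -> illegal
(4,5): flips 2 -> legal
(4,6): no bracket -> illegal
(5,1): no bracket -> illegal
(5,2): flips 2 -> legal
(5,6): flips 1 -> legal
(6,0): no bracket -> illegal
(6,1): no bracket -> illegal
(6,3): no bracket -> illegal
(6,4): flips 1 -> legal
(6,5): no bracket -> illegal
(6,6): flips 3 -> legal
(7,0): no bracket -> illegal
(7,2): no bracket -> illegal
(7,3): no bracket -> illegal
B mobility = 6
-- W to move --
(0,1): no bracket -> illegal
(0,2): no bracket -> illegal
(0,3): no bracket -> illegal
(1,1): flips 1 -> legal
(1,3): no bracket -> illegal
(2,0): flips 2 -> legal
(2,1): flips 1 -> legal
(2,3): no bracket -> illegal
(2,4): flips 1 -> legal
(2,5): flips 1 -> legal
(3,0): flips 2 -> legal
(3,5): flips 1 -> legal
(4,0): no bracket -> illegal
(4,1): flips 1 -> legal
(4,5): no bracket -> illegal
(5,1): flips 1 -> legal
(5,2): no bracket -> illegal
(6,3): no bracket -> illegal
(6,4): flips 1 -> legal
(6,5): flips 1 -> legal
W mobility = 11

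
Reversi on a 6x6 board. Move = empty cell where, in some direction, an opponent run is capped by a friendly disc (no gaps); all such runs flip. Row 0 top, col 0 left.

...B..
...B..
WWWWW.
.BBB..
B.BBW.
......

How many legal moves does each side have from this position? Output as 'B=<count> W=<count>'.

Answer: B=8 W=7

Derivation:
-- B to move --
(1,0): flips 1 -> legal
(1,1): flips 2 -> legal
(1,2): flips 1 -> legal
(1,4): flips 1 -> legal
(1,5): flips 1 -> legal
(2,5): no bracket -> illegal
(3,0): no bracket -> illegal
(3,4): no bracket -> illegal
(3,5): flips 1 -> legal
(4,5): flips 1 -> legal
(5,3): no bracket -> illegal
(5,4): no bracket -> illegal
(5,5): flips 1 -> legal
B mobility = 8
-- W to move --
(0,2): flips 1 -> legal
(0,4): flips 1 -> legal
(1,2): no bracket -> illegal
(1,4): no bracket -> illegal
(3,0): no bracket -> illegal
(3,4): no bracket -> illegal
(4,1): flips 4 -> legal
(5,0): no bracket -> illegal
(5,1): flips 2 -> legal
(5,2): flips 2 -> legal
(5,3): flips 4 -> legal
(5,4): flips 2 -> legal
W mobility = 7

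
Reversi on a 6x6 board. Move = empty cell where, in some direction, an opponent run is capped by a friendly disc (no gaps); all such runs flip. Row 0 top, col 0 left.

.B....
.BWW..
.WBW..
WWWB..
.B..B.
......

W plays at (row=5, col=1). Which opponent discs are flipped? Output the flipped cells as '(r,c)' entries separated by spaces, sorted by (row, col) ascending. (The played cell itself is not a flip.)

Dir NW: first cell '.' (not opp) -> no flip
Dir N: opp run (4,1) capped by W -> flip
Dir NE: first cell '.' (not opp) -> no flip
Dir W: first cell '.' (not opp) -> no flip
Dir E: first cell '.' (not opp) -> no flip
Dir SW: edge -> no flip
Dir S: edge -> no flip
Dir SE: edge -> no flip

Answer: (4,1)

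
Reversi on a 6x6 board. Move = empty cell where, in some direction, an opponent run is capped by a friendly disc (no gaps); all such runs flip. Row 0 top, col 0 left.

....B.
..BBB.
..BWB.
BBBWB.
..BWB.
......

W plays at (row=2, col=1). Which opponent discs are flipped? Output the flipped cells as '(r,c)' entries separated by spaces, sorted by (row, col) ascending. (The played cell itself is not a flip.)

Answer: (2,2) (3,2)

Derivation:
Dir NW: first cell '.' (not opp) -> no flip
Dir N: first cell '.' (not opp) -> no flip
Dir NE: opp run (1,2), next='.' -> no flip
Dir W: first cell '.' (not opp) -> no flip
Dir E: opp run (2,2) capped by W -> flip
Dir SW: opp run (3,0), next=edge -> no flip
Dir S: opp run (3,1), next='.' -> no flip
Dir SE: opp run (3,2) capped by W -> flip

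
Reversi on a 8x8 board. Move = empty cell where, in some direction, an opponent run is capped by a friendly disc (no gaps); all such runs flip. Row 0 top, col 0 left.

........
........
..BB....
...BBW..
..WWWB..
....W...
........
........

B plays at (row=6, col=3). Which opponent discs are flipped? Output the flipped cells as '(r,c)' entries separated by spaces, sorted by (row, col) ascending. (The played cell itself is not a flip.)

Answer: (5,4)

Derivation:
Dir NW: first cell '.' (not opp) -> no flip
Dir N: first cell '.' (not opp) -> no flip
Dir NE: opp run (5,4) capped by B -> flip
Dir W: first cell '.' (not opp) -> no flip
Dir E: first cell '.' (not opp) -> no flip
Dir SW: first cell '.' (not opp) -> no flip
Dir S: first cell '.' (not opp) -> no flip
Dir SE: first cell '.' (not opp) -> no flip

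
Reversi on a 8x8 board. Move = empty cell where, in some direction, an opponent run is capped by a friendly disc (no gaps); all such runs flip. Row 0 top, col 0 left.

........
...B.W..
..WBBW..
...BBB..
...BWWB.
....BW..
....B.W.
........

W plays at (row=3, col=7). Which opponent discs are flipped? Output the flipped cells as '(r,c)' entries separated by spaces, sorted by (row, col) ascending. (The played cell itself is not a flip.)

Dir NW: first cell '.' (not opp) -> no flip
Dir N: first cell '.' (not opp) -> no flip
Dir NE: edge -> no flip
Dir W: first cell '.' (not opp) -> no flip
Dir E: edge -> no flip
Dir SW: opp run (4,6) capped by W -> flip
Dir S: first cell '.' (not opp) -> no flip
Dir SE: edge -> no flip

Answer: (4,6)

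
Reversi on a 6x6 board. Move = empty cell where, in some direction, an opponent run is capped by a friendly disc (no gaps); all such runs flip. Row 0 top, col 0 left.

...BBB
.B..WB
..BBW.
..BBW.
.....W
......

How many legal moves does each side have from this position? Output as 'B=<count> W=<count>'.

Answer: B=4 W=5

Derivation:
-- B to move --
(1,3): flips 1 -> legal
(2,5): flips 2 -> legal
(3,5): flips 1 -> legal
(4,3): no bracket -> illegal
(4,4): flips 3 -> legal
(5,4): no bracket -> illegal
(5,5): no bracket -> illegal
B mobility = 4
-- W to move --
(0,0): no bracket -> illegal
(0,1): no bracket -> illegal
(0,2): no bracket -> illegal
(1,0): no bracket -> illegal
(1,2): flips 1 -> legal
(1,3): no bracket -> illegal
(2,0): no bracket -> illegal
(2,1): flips 2 -> legal
(2,5): no bracket -> illegal
(3,1): flips 2 -> legal
(4,1): flips 2 -> legal
(4,2): flips 1 -> legal
(4,3): no bracket -> illegal
(4,4): no bracket -> illegal
W mobility = 5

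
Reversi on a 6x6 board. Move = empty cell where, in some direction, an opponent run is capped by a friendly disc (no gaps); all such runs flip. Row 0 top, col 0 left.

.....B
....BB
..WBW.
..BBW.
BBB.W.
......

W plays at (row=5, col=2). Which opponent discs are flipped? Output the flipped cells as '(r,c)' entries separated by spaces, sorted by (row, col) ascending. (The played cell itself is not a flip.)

Dir NW: opp run (4,1), next='.' -> no flip
Dir N: opp run (4,2) (3,2) capped by W -> flip
Dir NE: first cell '.' (not opp) -> no flip
Dir W: first cell '.' (not opp) -> no flip
Dir E: first cell '.' (not opp) -> no flip
Dir SW: edge -> no flip
Dir S: edge -> no flip
Dir SE: edge -> no flip

Answer: (3,2) (4,2)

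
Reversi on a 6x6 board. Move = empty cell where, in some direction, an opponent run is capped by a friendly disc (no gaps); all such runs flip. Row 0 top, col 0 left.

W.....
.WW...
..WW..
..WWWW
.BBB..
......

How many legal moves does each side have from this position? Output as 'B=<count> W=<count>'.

Answer: B=6 W=5

Derivation:
-- B to move --
(0,1): no bracket -> illegal
(0,2): flips 3 -> legal
(0,3): no bracket -> illegal
(1,0): no bracket -> illegal
(1,3): flips 2 -> legal
(1,4): flips 2 -> legal
(2,0): no bracket -> illegal
(2,1): flips 1 -> legal
(2,4): flips 1 -> legal
(2,5): flips 1 -> legal
(3,1): no bracket -> illegal
(4,4): no bracket -> illegal
(4,5): no bracket -> illegal
B mobility = 6
-- W to move --
(3,0): no bracket -> illegal
(3,1): no bracket -> illegal
(4,0): no bracket -> illegal
(4,4): no bracket -> illegal
(5,0): flips 1 -> legal
(5,1): flips 1 -> legal
(5,2): flips 2 -> legal
(5,3): flips 1 -> legal
(5,4): flips 1 -> legal
W mobility = 5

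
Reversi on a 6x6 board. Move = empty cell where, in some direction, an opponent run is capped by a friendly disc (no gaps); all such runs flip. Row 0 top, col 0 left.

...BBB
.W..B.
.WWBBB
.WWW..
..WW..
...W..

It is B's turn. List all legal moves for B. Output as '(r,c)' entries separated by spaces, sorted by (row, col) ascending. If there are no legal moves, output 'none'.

(0,0): no bracket -> illegal
(0,1): no bracket -> illegal
(0,2): no bracket -> illegal
(1,0): no bracket -> illegal
(1,2): no bracket -> illegal
(1,3): no bracket -> illegal
(2,0): flips 2 -> legal
(3,0): no bracket -> illegal
(3,4): no bracket -> illegal
(4,0): no bracket -> illegal
(4,1): flips 1 -> legal
(4,4): no bracket -> illegal
(5,1): flips 2 -> legal
(5,2): no bracket -> illegal
(5,4): no bracket -> illegal

Answer: (2,0) (4,1) (5,1)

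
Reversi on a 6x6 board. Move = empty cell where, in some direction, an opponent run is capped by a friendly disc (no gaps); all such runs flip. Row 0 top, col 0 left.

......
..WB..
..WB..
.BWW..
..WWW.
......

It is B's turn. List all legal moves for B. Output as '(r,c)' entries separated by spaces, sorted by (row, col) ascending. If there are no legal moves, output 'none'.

(0,1): flips 1 -> legal
(0,2): no bracket -> illegal
(0,3): no bracket -> illegal
(1,1): flips 1 -> legal
(2,1): flips 1 -> legal
(2,4): no bracket -> illegal
(3,4): flips 2 -> legal
(3,5): no bracket -> illegal
(4,1): flips 1 -> legal
(4,5): no bracket -> illegal
(5,1): no bracket -> illegal
(5,2): no bracket -> illegal
(5,3): flips 3 -> legal
(5,4): no bracket -> illegal
(5,5): no bracket -> illegal

Answer: (0,1) (1,1) (2,1) (3,4) (4,1) (5,3)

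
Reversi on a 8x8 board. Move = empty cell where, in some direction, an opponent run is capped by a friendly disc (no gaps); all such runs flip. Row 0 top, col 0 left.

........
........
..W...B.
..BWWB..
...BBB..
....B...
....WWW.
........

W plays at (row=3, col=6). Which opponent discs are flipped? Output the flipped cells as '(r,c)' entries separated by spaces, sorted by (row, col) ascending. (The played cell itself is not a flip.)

Dir NW: first cell '.' (not opp) -> no flip
Dir N: opp run (2,6), next='.' -> no flip
Dir NE: first cell '.' (not opp) -> no flip
Dir W: opp run (3,5) capped by W -> flip
Dir E: first cell '.' (not opp) -> no flip
Dir SW: opp run (4,5) (5,4), next='.' -> no flip
Dir S: first cell '.' (not opp) -> no flip
Dir SE: first cell '.' (not opp) -> no flip

Answer: (3,5)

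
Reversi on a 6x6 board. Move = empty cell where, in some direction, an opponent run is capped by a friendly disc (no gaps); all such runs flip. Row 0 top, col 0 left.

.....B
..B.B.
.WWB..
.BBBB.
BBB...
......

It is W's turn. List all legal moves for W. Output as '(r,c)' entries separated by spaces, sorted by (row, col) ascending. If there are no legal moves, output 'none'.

(0,1): no bracket -> illegal
(0,2): flips 1 -> legal
(0,3): flips 1 -> legal
(0,4): no bracket -> illegal
(1,1): no bracket -> illegal
(1,3): no bracket -> illegal
(1,5): no bracket -> illegal
(2,0): no bracket -> illegal
(2,4): flips 1 -> legal
(2,5): no bracket -> illegal
(3,0): no bracket -> illegal
(3,5): no bracket -> illegal
(4,3): flips 1 -> legal
(4,4): flips 1 -> legal
(4,5): no bracket -> illegal
(5,0): no bracket -> illegal
(5,1): flips 2 -> legal
(5,2): flips 2 -> legal
(5,3): no bracket -> illegal

Answer: (0,2) (0,3) (2,4) (4,3) (4,4) (5,1) (5,2)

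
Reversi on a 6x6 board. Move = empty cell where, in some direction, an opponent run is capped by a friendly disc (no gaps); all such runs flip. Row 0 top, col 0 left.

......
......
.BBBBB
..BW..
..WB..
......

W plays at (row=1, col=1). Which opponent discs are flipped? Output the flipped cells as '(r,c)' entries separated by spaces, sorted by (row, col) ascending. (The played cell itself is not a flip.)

Dir NW: first cell '.' (not opp) -> no flip
Dir N: first cell '.' (not opp) -> no flip
Dir NE: first cell '.' (not opp) -> no flip
Dir W: first cell '.' (not opp) -> no flip
Dir E: first cell '.' (not opp) -> no flip
Dir SW: first cell '.' (not opp) -> no flip
Dir S: opp run (2,1), next='.' -> no flip
Dir SE: opp run (2,2) capped by W -> flip

Answer: (2,2)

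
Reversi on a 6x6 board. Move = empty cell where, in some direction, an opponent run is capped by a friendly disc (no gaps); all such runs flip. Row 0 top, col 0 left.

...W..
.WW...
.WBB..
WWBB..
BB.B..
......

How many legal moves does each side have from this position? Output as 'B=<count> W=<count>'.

Answer: B=5 W=9

Derivation:
-- B to move --
(0,0): flips 1 -> legal
(0,1): flips 4 -> legal
(0,2): flips 1 -> legal
(0,4): no bracket -> illegal
(1,0): flips 1 -> legal
(1,3): no bracket -> illegal
(1,4): no bracket -> illegal
(2,0): flips 2 -> legal
(4,2): no bracket -> illegal
B mobility = 5
-- W to move --
(1,3): flips 1 -> legal
(1,4): no bracket -> illegal
(2,4): flips 2 -> legal
(3,4): flips 3 -> legal
(4,2): flips 2 -> legal
(4,4): flips 2 -> legal
(5,0): flips 1 -> legal
(5,1): flips 1 -> legal
(5,2): flips 1 -> legal
(5,3): no bracket -> illegal
(5,4): flips 2 -> legal
W mobility = 9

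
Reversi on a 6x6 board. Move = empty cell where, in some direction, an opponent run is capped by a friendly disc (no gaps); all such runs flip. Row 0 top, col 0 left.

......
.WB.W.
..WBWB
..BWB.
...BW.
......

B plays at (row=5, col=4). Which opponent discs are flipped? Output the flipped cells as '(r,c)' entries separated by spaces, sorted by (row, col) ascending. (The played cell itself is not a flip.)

Dir NW: first cell 'B' (not opp) -> no flip
Dir N: opp run (4,4) capped by B -> flip
Dir NE: first cell '.' (not opp) -> no flip
Dir W: first cell '.' (not opp) -> no flip
Dir E: first cell '.' (not opp) -> no flip
Dir SW: edge -> no flip
Dir S: edge -> no flip
Dir SE: edge -> no flip

Answer: (4,4)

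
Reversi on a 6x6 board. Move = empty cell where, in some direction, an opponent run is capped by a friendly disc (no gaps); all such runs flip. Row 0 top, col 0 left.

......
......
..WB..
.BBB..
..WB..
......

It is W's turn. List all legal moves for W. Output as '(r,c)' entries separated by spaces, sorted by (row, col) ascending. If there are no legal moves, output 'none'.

Answer: (2,0) (2,4) (4,0) (4,4)

Derivation:
(1,2): no bracket -> illegal
(1,3): no bracket -> illegal
(1,4): no bracket -> illegal
(2,0): flips 1 -> legal
(2,1): no bracket -> illegal
(2,4): flips 2 -> legal
(3,0): no bracket -> illegal
(3,4): no bracket -> illegal
(4,0): flips 1 -> legal
(4,1): no bracket -> illegal
(4,4): flips 2 -> legal
(5,2): no bracket -> illegal
(5,3): no bracket -> illegal
(5,4): no bracket -> illegal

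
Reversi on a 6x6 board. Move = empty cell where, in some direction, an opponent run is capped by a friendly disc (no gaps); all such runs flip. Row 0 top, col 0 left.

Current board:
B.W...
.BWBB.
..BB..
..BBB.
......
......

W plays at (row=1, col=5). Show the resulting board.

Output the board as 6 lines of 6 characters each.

Answer: B.W...
.BWWWW
..BB..
..BBB.
......
......

Derivation:
Place W at (1,5); scan 8 dirs for brackets.
Dir NW: first cell '.' (not opp) -> no flip
Dir N: first cell '.' (not opp) -> no flip
Dir NE: edge -> no flip
Dir W: opp run (1,4) (1,3) capped by W -> flip
Dir E: edge -> no flip
Dir SW: first cell '.' (not opp) -> no flip
Dir S: first cell '.' (not opp) -> no flip
Dir SE: edge -> no flip
All flips: (1,3) (1,4)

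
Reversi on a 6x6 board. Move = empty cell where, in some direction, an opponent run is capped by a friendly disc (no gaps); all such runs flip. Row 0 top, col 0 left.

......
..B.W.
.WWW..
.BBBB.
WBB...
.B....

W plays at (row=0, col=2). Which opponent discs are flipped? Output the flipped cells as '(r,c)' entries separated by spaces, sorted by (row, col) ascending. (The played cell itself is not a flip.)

Answer: (1,2)

Derivation:
Dir NW: edge -> no flip
Dir N: edge -> no flip
Dir NE: edge -> no flip
Dir W: first cell '.' (not opp) -> no flip
Dir E: first cell '.' (not opp) -> no flip
Dir SW: first cell '.' (not opp) -> no flip
Dir S: opp run (1,2) capped by W -> flip
Dir SE: first cell '.' (not opp) -> no flip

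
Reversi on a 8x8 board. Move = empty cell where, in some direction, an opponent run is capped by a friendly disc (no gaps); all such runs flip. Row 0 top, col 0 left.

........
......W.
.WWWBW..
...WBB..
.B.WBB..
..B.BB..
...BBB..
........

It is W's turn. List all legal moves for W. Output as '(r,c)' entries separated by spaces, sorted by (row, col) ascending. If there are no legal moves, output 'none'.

(1,3): no bracket -> illegal
(1,4): no bracket -> illegal
(1,5): flips 1 -> legal
(2,6): no bracket -> illegal
(3,0): no bracket -> illegal
(3,1): no bracket -> illegal
(3,2): no bracket -> illegal
(3,6): flips 2 -> legal
(4,0): no bracket -> illegal
(4,2): no bracket -> illegal
(4,6): flips 2 -> legal
(5,0): no bracket -> illegal
(5,1): no bracket -> illegal
(5,3): no bracket -> illegal
(5,6): flips 2 -> legal
(6,1): flips 1 -> legal
(6,2): no bracket -> illegal
(6,6): flips 2 -> legal
(7,2): no bracket -> illegal
(7,3): no bracket -> illegal
(7,4): no bracket -> illegal
(7,5): flips 4 -> legal
(7,6): flips 2 -> legal

Answer: (1,5) (3,6) (4,6) (5,6) (6,1) (6,6) (7,5) (7,6)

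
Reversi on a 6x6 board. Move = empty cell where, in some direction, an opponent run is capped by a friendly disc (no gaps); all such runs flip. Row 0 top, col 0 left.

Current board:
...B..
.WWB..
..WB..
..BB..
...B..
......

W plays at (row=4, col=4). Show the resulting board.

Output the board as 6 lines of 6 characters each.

Answer: ...B..
.WWB..
..WB..
..BW..
...BW.
......

Derivation:
Place W at (4,4); scan 8 dirs for brackets.
Dir NW: opp run (3,3) capped by W -> flip
Dir N: first cell '.' (not opp) -> no flip
Dir NE: first cell '.' (not opp) -> no flip
Dir W: opp run (4,3), next='.' -> no flip
Dir E: first cell '.' (not opp) -> no flip
Dir SW: first cell '.' (not opp) -> no flip
Dir S: first cell '.' (not opp) -> no flip
Dir SE: first cell '.' (not opp) -> no flip
All flips: (3,3)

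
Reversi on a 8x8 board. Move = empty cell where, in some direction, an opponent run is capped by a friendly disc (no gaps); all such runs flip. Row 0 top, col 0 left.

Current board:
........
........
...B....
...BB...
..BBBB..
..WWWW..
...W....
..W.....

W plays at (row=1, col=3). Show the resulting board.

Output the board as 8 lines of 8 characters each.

Place W at (1,3); scan 8 dirs for brackets.
Dir NW: first cell '.' (not opp) -> no flip
Dir N: first cell '.' (not opp) -> no flip
Dir NE: first cell '.' (not opp) -> no flip
Dir W: first cell '.' (not opp) -> no flip
Dir E: first cell '.' (not opp) -> no flip
Dir SW: first cell '.' (not opp) -> no flip
Dir S: opp run (2,3) (3,3) (4,3) capped by W -> flip
Dir SE: first cell '.' (not opp) -> no flip
All flips: (2,3) (3,3) (4,3)

Answer: ........
...W....
...W....
...WB...
..BWBB..
..WWWW..
...W....
..W.....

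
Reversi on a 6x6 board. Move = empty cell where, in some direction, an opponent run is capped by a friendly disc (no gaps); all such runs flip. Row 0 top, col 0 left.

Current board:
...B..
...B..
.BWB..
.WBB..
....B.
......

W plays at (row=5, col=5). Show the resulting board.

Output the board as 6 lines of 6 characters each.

Answer: ...B..
...B..
.BWB..
.WBW..
....W.
.....W

Derivation:
Place W at (5,5); scan 8 dirs for brackets.
Dir NW: opp run (4,4) (3,3) capped by W -> flip
Dir N: first cell '.' (not opp) -> no flip
Dir NE: edge -> no flip
Dir W: first cell '.' (not opp) -> no flip
Dir E: edge -> no flip
Dir SW: edge -> no flip
Dir S: edge -> no flip
Dir SE: edge -> no flip
All flips: (3,3) (4,4)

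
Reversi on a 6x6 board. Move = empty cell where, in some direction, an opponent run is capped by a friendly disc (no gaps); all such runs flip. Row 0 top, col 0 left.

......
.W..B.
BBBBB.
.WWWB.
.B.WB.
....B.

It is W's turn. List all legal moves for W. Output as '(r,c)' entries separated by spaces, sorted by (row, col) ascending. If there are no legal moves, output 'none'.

(0,3): no bracket -> illegal
(0,4): no bracket -> illegal
(0,5): flips 2 -> legal
(1,0): flips 1 -> legal
(1,2): flips 1 -> legal
(1,3): flips 2 -> legal
(1,5): flips 1 -> legal
(2,5): flips 1 -> legal
(3,0): no bracket -> illegal
(3,5): flips 1 -> legal
(4,0): no bracket -> illegal
(4,2): no bracket -> illegal
(4,5): flips 1 -> legal
(5,0): flips 1 -> legal
(5,1): flips 1 -> legal
(5,2): no bracket -> illegal
(5,3): no bracket -> illegal
(5,5): flips 1 -> legal

Answer: (0,5) (1,0) (1,2) (1,3) (1,5) (2,5) (3,5) (4,5) (5,0) (5,1) (5,5)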